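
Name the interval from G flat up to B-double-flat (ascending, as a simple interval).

Counting letters G–A–B gives a third.
Gb→Bbb = 3 semitones, 1 narrower than the major third (4), so minor.

minor third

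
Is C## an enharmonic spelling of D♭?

Two spellings are enharmonically equivalent only if they share a pitch class.
Here C## → 2, Db → 1; 1 ≠ 2, so they are not.

No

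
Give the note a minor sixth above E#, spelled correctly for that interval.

A sixth above E lands on the letter C.
A minor sixth spans 8 semitones, so E# moves to pitch class 1. On the letter C that is C#.

C#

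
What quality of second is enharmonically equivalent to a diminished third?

major

A diminished third spans 2 semitones.
A second spanning 2 semitones is major (the major second is 2).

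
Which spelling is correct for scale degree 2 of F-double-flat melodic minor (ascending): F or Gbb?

Each scale degree takes a distinct letter name. Degree 2 of a scale on F must use the letter G.
Gbb and F are enharmonically the same pitch, but only Gbb uses the letter G, so it is the correct spelling here.

Gbb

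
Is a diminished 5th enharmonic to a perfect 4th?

A diminished fifth spans 6 semitones; a perfect fourth spans 5.
The spans differ, so they are not enharmonic equivalents.

No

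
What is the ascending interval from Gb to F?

The letter names run G→F, a span of 6 letter steps, so the interval is some kind of seventh.
Gb to F is 11 semitones. A major seventh is 11, so 11 makes it major.

major seventh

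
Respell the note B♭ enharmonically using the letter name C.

Bb is pitch class 10. The letter C alone is pitch class 0.
To reach pitch class 10 from C requires an offset of -2 semitones, i.e. double flat: Cbb.

Cbb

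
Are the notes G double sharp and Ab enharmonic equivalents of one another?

G## is pitch class 9; Ab is pitch class 8.
The pitch classes differ (9 vs. 8), so they are not enharmonic equivalents.

No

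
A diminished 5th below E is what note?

A#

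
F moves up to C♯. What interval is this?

augmented fifth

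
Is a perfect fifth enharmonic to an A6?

No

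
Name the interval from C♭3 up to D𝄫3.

minor second

The letter names run C→D, a span of 1 letter step, so the interval is some kind of second.
Cb to Dbb is 1 semitone. A major second is 2, so 1 makes it minor.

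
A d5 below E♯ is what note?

A fifth below E lands on the letter A.
A diminished fifth spans 6 semitones, so E# moves to pitch class 11. On the letter A that is A##.

A##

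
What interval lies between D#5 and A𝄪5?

augmented fifth

Counting letters D–E–F–G–A gives a fifth.
D#→A## = 8 semitones, 1 wider than the perfect fifth (7), so augmented.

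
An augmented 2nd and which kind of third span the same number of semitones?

minor

An augmented second spans 3 semitones.
A third spanning 3 semitones is minor (the major third is 4).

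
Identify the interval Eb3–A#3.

doubly augmented fourth

The letter names run E→A, a span of 3 letter steps, so the interval is some kind of fourth.
Eb to A# is 7 semitones. A perfect fourth is 5, so 7 makes it doubly augmented.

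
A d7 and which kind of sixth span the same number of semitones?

major

A diminished seventh spans 9 semitones.
A sixth spanning 9 semitones is major (the major sixth is 9).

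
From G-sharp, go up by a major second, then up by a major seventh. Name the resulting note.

G##

A major second up from G# is A# (letter A, 2 semitones up).
A major seventh up from A# is G## (letter G, 11 semitones up).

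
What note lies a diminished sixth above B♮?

Gb

B up a major sixth is G#, so the target letter is G.
From B, a diminished sixth is 7 semitones up: Gb.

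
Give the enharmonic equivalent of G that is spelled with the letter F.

G is pitch class 7. The letter F alone is pitch class 5.
To reach pitch class 7 from F requires an offset of +2 semitones, i.e. double sharp: F##.

F##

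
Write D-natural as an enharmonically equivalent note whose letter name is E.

Ebb

D is pitch class 2. The letter E alone is pitch class 4.
To reach pitch class 2 from E requires an offset of -2 semitones, i.e. double flat: Ebb.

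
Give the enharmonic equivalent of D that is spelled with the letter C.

D is pitch class 2. The letter C alone is pitch class 0.
To reach pitch class 2 from C requires an offset of +2 semitones, i.e. double sharp: C##.

C##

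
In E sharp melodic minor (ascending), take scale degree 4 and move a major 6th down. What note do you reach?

C#

Scale degree 4 of E# melodic minor (ascending) is A#.
A major sixth (9 semitones) below A# lands on the letter C, giving C#.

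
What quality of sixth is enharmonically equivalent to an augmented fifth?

minor

An augmented fifth spans 8 semitones.
A sixth spanning 8 semitones is minor (the major sixth is 9).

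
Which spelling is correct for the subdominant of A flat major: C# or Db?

Each scale degree takes a distinct letter name. Degree 4 of a scale on A must use the letter D.
Db and C# are enharmonically the same pitch, but only Db uses the letter D, so it is the correct spelling here.

Db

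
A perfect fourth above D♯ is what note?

D up a perfect fourth is G, so the target letter is G.
From D#, a perfect fourth is 5 semitones up: G#.

G#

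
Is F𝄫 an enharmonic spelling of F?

Two spellings are enharmonically equivalent only if they share a pitch class.
Here Fbb → 3, F → 5; 3 ≠ 5, so they are not.

No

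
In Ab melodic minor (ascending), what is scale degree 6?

The Ab melodic minor (ascending) scale runs Ab Bb Cb Db Eb F G.
Degree 6 is F.

F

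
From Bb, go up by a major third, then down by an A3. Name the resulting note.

Bbb

A major third up from Bb is D (letter D, 4 semitones up).
An augmented third down from D is Bbb (letter B, 5 semitones down).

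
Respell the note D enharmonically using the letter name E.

Ebb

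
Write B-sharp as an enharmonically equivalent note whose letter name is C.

Plain C sits at the same pitch as B#, so on the letter C the same pitch needs a natural: C.

C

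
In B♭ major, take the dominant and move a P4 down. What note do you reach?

C

The dominant of Bb major is F.
A perfect fourth (5 semitones) below F lands on the letter C, giving C.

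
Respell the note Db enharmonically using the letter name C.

C#

Db is pitch class 1. The letter C alone is pitch class 0.
To reach pitch class 1 from C requires an offset of +1 semitone, i.e. sharp: C#.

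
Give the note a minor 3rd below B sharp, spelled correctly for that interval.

G##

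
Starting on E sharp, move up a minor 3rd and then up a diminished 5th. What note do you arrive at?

D

A minor third up from E# is G# (letter G, 3 semitones up).
A diminished fifth up from G# is D (letter D, 6 semitones up).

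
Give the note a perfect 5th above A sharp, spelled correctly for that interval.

A fifth above A lands on the letter E.
A perfect fifth spans 7 semitones, so A# moves to pitch class 5. On the letter E that is E#.

E#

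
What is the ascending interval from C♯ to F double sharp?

augmented fourth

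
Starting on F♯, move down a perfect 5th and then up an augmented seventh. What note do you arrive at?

A##

A perfect fifth down from F# is B (letter B, 7 semitones down).
An augmented seventh up from B is A## (letter A, 12 semitones up).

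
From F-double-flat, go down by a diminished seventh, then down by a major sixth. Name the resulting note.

Bbb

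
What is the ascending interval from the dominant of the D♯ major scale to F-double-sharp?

The dominant of D# major is A#.
A# up to F##: letters A→F make it a sixth; 9 semitones makes it major.

major sixth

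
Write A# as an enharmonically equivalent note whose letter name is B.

Bb

Plain B sits 1 semitone above A#, so on the letter B the same pitch needs a flat: Bb.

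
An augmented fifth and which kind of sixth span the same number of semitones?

An augmented fifth spans 8 semitones.
A sixth spanning 8 semitones is minor (the major sixth is 9).

minor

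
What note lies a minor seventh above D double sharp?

C##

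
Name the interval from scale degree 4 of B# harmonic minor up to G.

diminished third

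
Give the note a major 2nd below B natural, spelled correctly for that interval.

A

A second below B lands on the letter A.
A major second spans 2 semitones, so B moves to pitch class 9. On the letter A that is A.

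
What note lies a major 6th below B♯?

A sixth below B lands on the letter D.
A major sixth spans 9 semitones, so B# moves to pitch class 3. On the letter D that is D#.

D#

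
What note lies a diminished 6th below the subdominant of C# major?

A##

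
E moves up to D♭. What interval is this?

diminished seventh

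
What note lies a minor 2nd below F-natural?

F down a major second is Eb, so the target letter is E.
From F, a minor second is 1 semitone down: E.

E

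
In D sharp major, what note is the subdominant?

G#

Degree 4 takes the letter 3 steps above D, which is G.
In major, degree 4 sits 5 semitones above the tonic. D# + 5 semitones is pitch class 8, spelled on G as G#.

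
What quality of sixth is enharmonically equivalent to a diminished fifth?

doubly diminished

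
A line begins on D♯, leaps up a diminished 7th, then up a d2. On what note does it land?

Dbb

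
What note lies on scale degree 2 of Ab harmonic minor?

Bb

Degree 2 takes the letter 1 step above A, which is B.
In harmonic minor, degree 2 sits 2 semitones above the tonic. Ab + 2 semitones is pitch class 10, spelled on B as Bb.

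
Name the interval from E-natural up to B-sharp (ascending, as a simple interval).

Counting letters E–F–G–A–B gives a fifth.
E→B# = 8 semitones, 1 wider than the perfect fifth (7), so augmented.

augmented fifth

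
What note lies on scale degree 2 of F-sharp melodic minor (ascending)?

The F# melodic minor (ascending) scale runs F# G# A B C# D# E#.
Degree 2 is G#.

G#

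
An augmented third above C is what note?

E#

A third above C lands on the letter E.
An augmented third spans 5 semitones, so C moves to pitch class 5. On the letter E that is E#.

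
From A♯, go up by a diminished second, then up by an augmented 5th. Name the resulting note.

A diminished second up from A# is Bb (letter B, 0 semitones up).
An augmented fifth up from Bb is F# (letter F, 8 semitones up).

F#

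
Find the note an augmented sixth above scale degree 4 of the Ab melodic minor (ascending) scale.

Scale degree 4 of Ab melodic minor (ascending) is Db.
An augmented sixth (10 semitones) above Db lands on the letter B, giving B.

B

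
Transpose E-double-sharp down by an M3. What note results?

E down a major third is C, so the target letter is C.
From E##, a major third is 4 semitones down: C##.

C##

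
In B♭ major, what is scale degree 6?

G

The Bb major scale runs Bb C D Eb F G A.
Degree 6 is G.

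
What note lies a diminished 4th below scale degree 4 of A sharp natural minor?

Scale degree 4 of A# natural minor is D#.
A diminished fourth (4 semitones) below D# lands on the letter A, giving A##.

A##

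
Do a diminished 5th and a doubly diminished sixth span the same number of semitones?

A diminished fifth spans 6 semitones; a doubly diminished sixth spans 6.
They are enharmonically equivalent.

Yes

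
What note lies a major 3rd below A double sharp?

A third below A lands on the letter F.
A major third spans 4 semitones, so A## moves to pitch class 7. On the letter F that is F##.

F##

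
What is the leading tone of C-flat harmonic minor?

The Cb harmonic minor scale runs Cb Db Ebb Fb Gb Abb Bb.
Degree 7 is Bb.

Bb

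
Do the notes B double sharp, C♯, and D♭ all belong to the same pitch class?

Yes

B## = pitch class 1 and C# = pitch class 1 and Db = pitch class 1 — the same pitch class, so they are enharmonic equivalents.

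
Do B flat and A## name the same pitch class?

Bb is pitch class 10; A## is pitch class 11.
The pitch classes differ (10 vs. 11), so they are not enharmonic equivalents.

No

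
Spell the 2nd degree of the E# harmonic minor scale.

The E# harmonic minor scale runs E# F## G# A# B# C# D##.
Degree 2 is F##.

F##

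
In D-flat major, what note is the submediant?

Bb

The Db major scale runs Db Eb F Gb Ab Bb C.
Degree 6 is Bb.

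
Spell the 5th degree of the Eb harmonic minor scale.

The Eb harmonic minor scale runs Eb F Gb Ab Bb Cb D.
Degree 5 is Bb.

Bb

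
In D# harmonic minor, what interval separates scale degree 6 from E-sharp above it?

augmented fourth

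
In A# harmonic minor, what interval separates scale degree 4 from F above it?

diminished third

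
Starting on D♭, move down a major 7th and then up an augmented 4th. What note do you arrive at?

A major seventh down from Db is Ebb (letter E, 11 semitones down).
An augmented fourth up from Ebb is Ab (letter A, 6 semitones up).

Ab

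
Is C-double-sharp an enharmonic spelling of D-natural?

C## is pitch class 2; D is pitch class 2.
All spellings map to pitch class 2, so they are enharmonically equivalent.

Yes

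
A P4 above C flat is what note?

Fb

C up a perfect fourth is F, so the target letter is F.
From Cb, a perfect fourth is 5 semitones up: Fb.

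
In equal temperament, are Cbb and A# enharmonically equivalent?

Cbb is pitch class 10; A# is pitch class 10.
All spellings map to pitch class 10, so they are enharmonically equivalent.

Yes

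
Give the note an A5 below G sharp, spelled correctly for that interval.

C

A fifth below G lands on the letter C.
An augmented fifth spans 8 semitones, so G# moves to pitch class 0. On the letter C that is C.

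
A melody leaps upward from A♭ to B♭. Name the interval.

major second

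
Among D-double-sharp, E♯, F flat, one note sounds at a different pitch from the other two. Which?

E#

In 12-tone equal temperament, enharmonic equivalents share a pitch class. D## is pitch class 4; E# is pitch class 5; Fb is pitch class 4.
D## and Fb share pitch class 4, while E# is pitch class 5.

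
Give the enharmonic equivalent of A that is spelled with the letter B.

A is pitch class 9. The letter B alone is pitch class 11.
To reach pitch class 9 from B requires an offset of -2 semitones, i.e. double flat: Bbb.

Bbb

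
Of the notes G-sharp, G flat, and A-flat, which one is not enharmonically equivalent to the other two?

In 12-tone equal temperament, enharmonic equivalents share a pitch class. G# is pitch class 8; Gb is pitch class 6; Ab is pitch class 8.
G# and Ab share pitch class 8, while Gb is pitch class 6.

Gb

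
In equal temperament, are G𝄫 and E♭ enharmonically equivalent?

Gbb is pitch class 5; Eb is pitch class 3.
The pitch classes differ (5 vs. 3), so they are not enharmonic equivalents.

No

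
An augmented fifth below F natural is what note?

A fifth below F lands on the letter B.
An augmented fifth spans 8 semitones, so F moves to pitch class 9. On the letter B that is Bbb.

Bbb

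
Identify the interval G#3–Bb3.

Counting letters G–A–B gives a third.
G#→Bb = 2 semitones, 2 narrower than the major third (4), so diminished.

diminished third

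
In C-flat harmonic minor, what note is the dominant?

Gb

The Cb harmonic minor scale runs Cb Db Ebb Fb Gb Abb Bb.
Degree 5 is Gb.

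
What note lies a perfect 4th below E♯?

A fourth below E lands on the letter B.
A perfect fourth spans 5 semitones, so E# moves to pitch class 0. On the letter B that is B#.

B#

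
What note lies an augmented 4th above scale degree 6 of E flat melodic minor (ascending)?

F#

Scale degree 6 of Eb melodic minor (ascending) is C.
An augmented fourth (6 semitones) above C lands on the letter F, giving F#.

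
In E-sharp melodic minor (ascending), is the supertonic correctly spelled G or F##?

Each scale degree takes a distinct letter name. Degree 2 of a scale on E must use the letter F.
F## and G are enharmonically the same pitch, but only F## uses the letter F, so it is the correct spelling here.

F##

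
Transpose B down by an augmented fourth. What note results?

F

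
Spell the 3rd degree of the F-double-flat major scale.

Degree 3 takes the letter 2 steps above F, which is A.
In major, degree 3 sits 4 semitones above the tonic. Fbb + 4 semitones is pitch class 7, spelled on A as Abb.

Abb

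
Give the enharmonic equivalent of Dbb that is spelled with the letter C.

Dbb is pitch class 0. The letter C alone is pitch class 0.
Pitch class 0 on C needs no accidental: C.

C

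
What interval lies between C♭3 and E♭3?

Counting letters C–D–E gives a third.
Cb→Eb = 4 semitones, exactly the major third.

major third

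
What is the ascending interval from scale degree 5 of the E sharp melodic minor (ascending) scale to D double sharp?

major third

Scale degree 5 of E# melodic minor (ascending) is B#.
B# up to D##: letters B→D make it a third; 4 semitones makes it major.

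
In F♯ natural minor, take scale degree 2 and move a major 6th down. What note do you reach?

B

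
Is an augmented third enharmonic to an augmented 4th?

No

An augmented third spans 5 semitones; an augmented fourth spans 6.
The spans differ, so they are not enharmonic equivalents.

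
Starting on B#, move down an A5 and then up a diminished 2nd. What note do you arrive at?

Fb

An augmented fifth down from B# is E (letter E, 8 semitones down).
A diminished second up from E is Fb (letter F, 0 semitones up).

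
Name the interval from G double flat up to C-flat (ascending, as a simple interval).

Counting letters G–A–B–C gives a fourth.
Gbb→Cb = 6 semitones, 1 wider than the perfect fourth (5), so augmented.

augmented fourth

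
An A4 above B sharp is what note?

E##

B up a perfect fourth is E, so the target letter is E.
From B#, an augmented fourth is 6 semitones up: E##.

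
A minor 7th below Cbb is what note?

Dbb

C down a major seventh is Db, so the target letter is D.
From Cbb, a minor seventh is 10 semitones down: Dbb.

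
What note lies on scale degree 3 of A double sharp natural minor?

The A## natural minor scale runs A## B## C## D## E## F## G##.
Degree 3 is C##.

C##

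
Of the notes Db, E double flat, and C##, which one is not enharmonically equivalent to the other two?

Db

In 12-tone equal temperament, enharmonic equivalents share a pitch class. Db is pitch class 1; Ebb is pitch class 2; C## is pitch class 2.
Ebb and C## share pitch class 2, while Db is pitch class 1.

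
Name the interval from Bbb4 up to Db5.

major third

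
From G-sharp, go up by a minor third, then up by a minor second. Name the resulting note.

C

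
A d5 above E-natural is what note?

E up a perfect fifth is B, so the target letter is B.
From E, a diminished fifth is 6 semitones up: Bb.

Bb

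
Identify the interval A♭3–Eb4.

perfect fifth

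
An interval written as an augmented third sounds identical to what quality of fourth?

An augmented third spans 5 semitones.
A fourth spanning 5 semitones is perfect (the perfect fourth is 5).

perfect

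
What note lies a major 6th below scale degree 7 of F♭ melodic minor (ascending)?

Gb

Scale degree 7 of Fb melodic minor (ascending) is Eb.
A major sixth (9 semitones) below Eb lands on the letter G, giving Gb.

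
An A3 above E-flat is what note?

E up a major third is G#, so the target letter is G.
From Eb, an augmented third is 5 semitones up: G#.

G#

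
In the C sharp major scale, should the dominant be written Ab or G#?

Each scale degree takes a distinct letter name. Degree 5 of a scale on C must use the letter G.
G# and Ab are enharmonically the same pitch, but only G# uses the letter G, so it is the correct spelling here.

G#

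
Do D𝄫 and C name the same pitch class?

Dbb = pitch class 0 and C = pitch class 0 — the same pitch class, so they are enharmonic equivalents.

Yes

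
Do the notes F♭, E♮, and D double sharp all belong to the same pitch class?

Fb is pitch class 4; E is pitch class 4; D## is pitch class 4.
All spellings map to pitch class 4, so they are enharmonically equivalent.

Yes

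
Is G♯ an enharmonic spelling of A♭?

G# is pitch class 8; Ab is pitch class 8.
All spellings map to pitch class 8, so they are enharmonically equivalent.

Yes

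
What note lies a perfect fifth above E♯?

A fifth above E lands on the letter B.
A perfect fifth spans 7 semitones, so E# moves to pitch class 0. On the letter B that is B#.

B#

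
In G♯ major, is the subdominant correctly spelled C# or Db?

C#

Each scale degree takes a distinct letter name. Degree 4 of a scale on G must use the letter C.
C# and Db are enharmonically the same pitch, but only C# uses the letter C, so it is the correct spelling here.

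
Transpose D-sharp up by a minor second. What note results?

E

A second above D lands on the letter E.
A minor second spans 1 semitone, so D# moves to pitch class 4. On the letter E that is E.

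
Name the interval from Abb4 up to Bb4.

augmented second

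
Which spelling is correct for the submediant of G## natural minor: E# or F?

E#

Each scale degree takes a distinct letter name. Degree 6 of a scale on G must use the letter E.
E# and F are enharmonically the same pitch, but only E# uses the letter E, so it is the correct spelling here.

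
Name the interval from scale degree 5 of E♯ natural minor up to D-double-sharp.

major third

Scale degree 5 of E# natural minor is B#.
B# up to D##: letters B→D make it a third; 4 semitones makes it major.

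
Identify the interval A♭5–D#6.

doubly augmented fourth

The letter names run A→D, a span of 3 letter steps, so the interval is some kind of fourth.
Ab to D# is 7 semitones. A perfect fourth is 5, so 7 makes it doubly augmented.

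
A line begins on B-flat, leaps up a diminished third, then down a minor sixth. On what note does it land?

Fb

A diminished third up from Bb is Dbb (letter D, 2 semitones up).
A minor sixth down from Dbb is Fb (letter F, 8 semitones down).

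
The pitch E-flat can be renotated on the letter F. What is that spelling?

Eb is pitch class 3. The letter F alone is pitch class 5.
To reach pitch class 3 from F requires an offset of -2 semitones, i.e. double flat: Fbb.

Fbb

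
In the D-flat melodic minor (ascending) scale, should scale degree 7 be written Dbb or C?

C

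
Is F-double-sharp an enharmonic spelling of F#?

Two spellings are enharmonically equivalent only if they share a pitch class.
Here F## → 7, F# → 6; 6 ≠ 7, so they are not.

No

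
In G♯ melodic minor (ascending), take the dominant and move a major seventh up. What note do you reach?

C##

The dominant of G# melodic minor (ascending) is D#.
A major seventh (11 semitones) above D# lands on the letter C, giving C##.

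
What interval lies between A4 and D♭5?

diminished fourth

Counting letters A–B–C–D gives a fourth.
A→Db = 4 semitones, 1 narrower than the perfect fourth (5), so diminished.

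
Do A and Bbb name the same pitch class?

Yes

A is pitch class 9; Bbb is pitch class 9.
All spellings map to pitch class 9, so they are enharmonically equivalent.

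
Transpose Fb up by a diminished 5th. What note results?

A fifth above F lands on the letter C.
A diminished fifth spans 6 semitones, so Fb moves to pitch class 10. On the letter C that is Cbb.

Cbb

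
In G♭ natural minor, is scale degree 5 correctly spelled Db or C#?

Db

Each scale degree takes a distinct letter name. Degree 5 of a scale on G must use the letter D.
Db and C# are enharmonically the same pitch, but only Db uses the letter D, so it is the correct spelling here.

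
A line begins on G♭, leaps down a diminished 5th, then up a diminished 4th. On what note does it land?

A diminished fifth down from Gb is C (letter C, 6 semitones down).
A diminished fourth up from C is Fb (letter F, 4 semitones up).

Fb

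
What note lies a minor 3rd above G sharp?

B

A third above G lands on the letter B.
A minor third spans 3 semitones, so G# moves to pitch class 11. On the letter B that is B.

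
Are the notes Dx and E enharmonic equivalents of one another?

D## = pitch class 4 and E = pitch class 4 — the same pitch class, so they are enharmonic equivalents.

Yes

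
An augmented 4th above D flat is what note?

G

D up a perfect fourth is G, so the target letter is G.
From Db, an augmented fourth is 6 semitones up: G.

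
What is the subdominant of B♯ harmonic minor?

E#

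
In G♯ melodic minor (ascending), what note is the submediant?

E#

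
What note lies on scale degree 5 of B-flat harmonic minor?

F

Degree 5 takes the letter 4 steps above B, which is F.
In harmonic minor, degree 5 sits 7 semitones above the tonic. Bb + 7 semitones is pitch class 5, spelled on F as F.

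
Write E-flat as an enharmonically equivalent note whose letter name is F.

Plain F sits 2 semitones above Eb, so on the letter F the same pitch needs a double flat: Fbb.

Fbb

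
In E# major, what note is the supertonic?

The E# major scale runs E# F## G## A# B# C## D##.
Degree 2 is F##.

F##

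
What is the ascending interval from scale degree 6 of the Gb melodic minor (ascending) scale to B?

augmented fifth

Scale degree 6 of Gb melodic minor (ascending) is Eb.
Eb up to B: letters E→B make it a fifth; 8 semitones makes it augmented.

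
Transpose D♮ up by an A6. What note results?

D up a major sixth is B, so the target letter is B.
From D, an augmented sixth is 10 semitones up: B#.

B#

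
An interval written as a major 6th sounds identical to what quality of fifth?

A major sixth spans 9 semitones.
A fifth spanning 9 semitones is doubly augmented (the perfect fifth is 7).

doubly augmented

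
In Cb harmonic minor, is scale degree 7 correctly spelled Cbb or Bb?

Bb

Each scale degree takes a distinct letter name. Degree 7 of a scale on C must use the letter B.
Bb and Cbb are enharmonically the same pitch, but only Bb uses the letter B, so it is the correct spelling here.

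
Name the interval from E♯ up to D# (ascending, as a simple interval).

minor seventh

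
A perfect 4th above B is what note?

E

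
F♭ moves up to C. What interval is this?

augmented fifth

The letter names run F→C, a span of 4 letter steps, so the interval is some kind of fifth.
Fb to C is 8 semitones. A perfect fifth is 7, so 8 makes it augmented.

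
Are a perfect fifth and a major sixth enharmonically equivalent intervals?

A perfect fifth spans 7 semitones; a major sixth spans 9.
The spans differ, so they are not enharmonic equivalents.

No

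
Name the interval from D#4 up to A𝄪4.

augmented fifth

The letter names run D→A, a span of 4 letter steps, so the interval is some kind of fifth.
D# to A## is 8 semitones. A perfect fifth is 7, so 8 makes it augmented.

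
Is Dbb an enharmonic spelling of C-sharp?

Two spellings are enharmonically equivalent only if they share a pitch class.
Here Dbb → 0, C# → 1; 0 ≠ 1, so they are not.

No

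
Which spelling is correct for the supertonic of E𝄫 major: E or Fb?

Fb

Each scale degree takes a distinct letter name. Degree 2 of a scale on E must use the letter F.
Fb and E are enharmonically the same pitch, but only Fb uses the letter F, so it is the correct spelling here.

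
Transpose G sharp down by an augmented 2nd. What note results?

F

A second below G lands on the letter F.
An augmented second spans 3 semitones, so G# moves to pitch class 5. On the letter F that is F.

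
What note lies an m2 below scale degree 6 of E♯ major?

B##

Scale degree 6 of E# major is C##.
A minor second (1 semitone) below C## lands on the letter B, giving B##.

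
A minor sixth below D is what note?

D down a major sixth is F, so the target letter is F.
From D, a minor sixth is 8 semitones down: F#.

F#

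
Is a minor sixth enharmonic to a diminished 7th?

No

A minor sixth spans 8 semitones; a diminished seventh spans 9.
The spans differ, so they are not enharmonic equivalents.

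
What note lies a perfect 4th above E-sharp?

A fourth above E lands on the letter A.
A perfect fourth spans 5 semitones, so E# moves to pitch class 10. On the letter A that is A#.

A#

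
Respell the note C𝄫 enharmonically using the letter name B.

Plain B sits 1 semitone above Cbb, so on the letter B the same pitch needs a flat: Bb.

Bb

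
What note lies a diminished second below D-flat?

C#

A second below D lands on the letter C.
A diminished second spans 0 semitones, so Db moves to pitch class 1. On the letter C that is C#.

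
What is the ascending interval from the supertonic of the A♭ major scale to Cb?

The supertonic of Ab major is Bb.
Bb up to Cb: letters B→C make it a second; 1 semitone makes it minor.

minor second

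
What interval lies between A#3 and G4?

Counting letters A–B–C–D–E–F–G gives a seventh.
A#→G = 9 semitones, 2 narrower than the major seventh (11), so diminished.

diminished seventh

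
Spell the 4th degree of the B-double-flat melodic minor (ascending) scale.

Degree 4 takes the letter 3 steps above B, which is E.
In melodic minor (ascending), degree 4 sits 5 semitones above the tonic. Bbb + 5 semitones is pitch class 2, spelled on E as Ebb.

Ebb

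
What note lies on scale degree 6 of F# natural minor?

D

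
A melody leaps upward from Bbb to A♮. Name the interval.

Counting letters B–C–D–E–F–G–A gives a seventh.
Bbb→A = 12 semitones, 1 wider than the major seventh (11), so augmented.

augmented seventh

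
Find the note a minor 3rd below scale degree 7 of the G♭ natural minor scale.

Db

Scale degree 7 of Gb natural minor is Fb.
A minor third (3 semitones) below Fb lands on the letter D, giving Db.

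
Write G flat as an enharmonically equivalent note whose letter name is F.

Plain F sits 1 semitone below Gb, so on the letter F the same pitch needs a sharp: F#.

F#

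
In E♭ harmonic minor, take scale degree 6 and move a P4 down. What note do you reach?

Scale degree 6 of Eb harmonic minor is Cb.
A perfect fourth (5 semitones) below Cb lands on the letter G, giving Gb.

Gb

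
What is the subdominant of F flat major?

Bbb

Degree 4 takes the letter 3 steps above F, which is B.
In major, degree 4 sits 5 semitones above the tonic. Fb + 5 semitones is pitch class 9, spelled on B as Bbb.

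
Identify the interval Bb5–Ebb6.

Counting letters B–C–D–E gives a fourth.
Bb→Ebb = 4 semitones, 1 narrower than the perfect fourth (5), so diminished.

diminished fourth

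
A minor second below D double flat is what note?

D down a major second is C, so the target letter is C.
From Dbb, a minor second is 1 semitone down: Cb.

Cb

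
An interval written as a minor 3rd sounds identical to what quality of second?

A minor third spans 3 semitones.
A second spanning 3 semitones is augmented (the major second is 2).

augmented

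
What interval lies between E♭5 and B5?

The letter names run E→B, a span of 4 letter steps, so the interval is some kind of fifth.
Eb to B is 8 semitones. A perfect fifth is 7, so 8 makes it augmented.

augmented fifth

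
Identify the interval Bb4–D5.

The letter names run B→D, a span of 2 letter steps, so the interval is some kind of third.
Bb to D is 4 semitones. A major third is 4, so 4 makes it major.

major third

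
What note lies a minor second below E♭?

A second below E lands on the letter D.
A minor second spans 1 semitone, so Eb moves to pitch class 2. On the letter D that is D.

D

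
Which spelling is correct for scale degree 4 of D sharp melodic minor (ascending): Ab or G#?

Each scale degree takes a distinct letter name. Degree 4 of a scale on D must use the letter G.
G# and Ab are enharmonically the same pitch, but only G# uses the letter G, so it is the correct spelling here.

G#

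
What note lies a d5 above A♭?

Ebb

A up a perfect fifth is E, so the target letter is E.
From Ab, a diminished fifth is 6 semitones up: Ebb.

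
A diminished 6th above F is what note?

Dbb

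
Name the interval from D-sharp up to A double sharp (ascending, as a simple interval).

augmented fifth

The letter names run D→A, a span of 4 letter steps, so the interval is some kind of fifth.
D# to A## is 8 semitones. A perfect fifth is 7, so 8 makes it augmented.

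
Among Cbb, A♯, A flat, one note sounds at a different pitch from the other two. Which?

Ab

In 12-tone equal temperament, enharmonic equivalents share a pitch class. Cbb is pitch class 10; A# is pitch class 10; Ab is pitch class 8.
Cbb and A# share pitch class 10, while Ab is pitch class 8.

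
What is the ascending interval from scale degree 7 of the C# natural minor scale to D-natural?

Scale degree 7 of C# natural minor is B.
B up to D: letters B→D make it a third; 3 semitones makes it minor.

minor third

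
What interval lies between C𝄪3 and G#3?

diminished fifth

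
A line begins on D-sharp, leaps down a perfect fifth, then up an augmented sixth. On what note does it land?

E##

A perfect fifth down from D# is G# (letter G, 7 semitones down).
An augmented sixth up from G# is E## (letter E, 10 semitones up).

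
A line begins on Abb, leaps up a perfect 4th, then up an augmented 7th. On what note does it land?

C

A perfect fourth up from Abb is Dbb (letter D, 5 semitones up).
An augmented seventh up from Dbb is C (letter C, 12 semitones up).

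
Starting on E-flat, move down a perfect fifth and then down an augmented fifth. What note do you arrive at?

A perfect fifth down from Eb is Ab (letter A, 7 semitones down).
An augmented fifth down from Ab is Dbb (letter D, 8 semitones down).

Dbb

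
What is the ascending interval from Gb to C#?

doubly augmented fourth

The letter names run G→C, a span of 3 letter steps, so the interval is some kind of fourth.
Gb to C# is 7 semitones. A perfect fourth is 5, so 7 makes it doubly augmented.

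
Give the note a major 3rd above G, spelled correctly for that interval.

B

G up a major third is B, so the target letter is B.
From G, a major third is 4 semitones up: B.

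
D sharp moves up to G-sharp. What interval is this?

Counting letters D–E–F–G gives a fourth.
D#→G# = 5 semitones, exactly the perfect fourth.

perfect fourth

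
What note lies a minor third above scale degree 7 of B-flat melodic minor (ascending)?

C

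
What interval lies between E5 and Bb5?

Counting letters E–F–G–A–B gives a fifth.
E→Bb = 6 semitones, 1 narrower than the perfect fifth (7), so diminished.

diminished fifth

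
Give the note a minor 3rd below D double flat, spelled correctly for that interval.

Bbb

D down a major third is Bb, so the target letter is B.
From Dbb, a minor third is 3 semitones down: Bbb.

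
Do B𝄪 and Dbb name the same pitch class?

Two spellings are enharmonically equivalent only if they share a pitch class.
Here B## → 1, Dbb → 0; 0 ≠ 1, so they are not.

No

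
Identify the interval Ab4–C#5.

augmented third

The letter names run A→C, a span of 2 letter steps, so the interval is some kind of third.
Ab to C# is 5 semitones. A major third is 4, so 5 makes it augmented.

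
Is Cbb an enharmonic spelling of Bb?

Cbb is pitch class 10; Bb is pitch class 10.
All spellings map to pitch class 10, so they are enharmonically equivalent.

Yes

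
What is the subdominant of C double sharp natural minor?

The C## natural minor scale runs C## D## E# F## G## A# B#.
Degree 4 is F##.

F##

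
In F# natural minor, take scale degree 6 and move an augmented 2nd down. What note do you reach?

Scale degree 6 of F# natural minor is D.
An augmented second (3 semitones) below D lands on the letter C, giving Cb.

Cb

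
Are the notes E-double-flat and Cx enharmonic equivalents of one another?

Ebb = pitch class 2 and C## = pitch class 2 — the same pitch class, so they are enharmonic equivalents.

Yes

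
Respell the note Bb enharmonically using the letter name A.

A#

Plain A sits 1 semitone below Bb, so on the letter A the same pitch needs a sharp: A#.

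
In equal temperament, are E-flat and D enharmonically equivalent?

No

Eb is pitch class 3; D is pitch class 2.
The pitch classes differ (3 vs. 2), so they are not enharmonic equivalents.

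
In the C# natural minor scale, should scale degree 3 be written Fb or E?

E

Each scale degree takes a distinct letter name. Degree 3 of a scale on C must use the letter E.
E and Fb are enharmonically the same pitch, but only E uses the letter E, so it is the correct spelling here.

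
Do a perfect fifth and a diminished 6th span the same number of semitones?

A perfect fifth spans 7 semitones; a diminished sixth spans 7.
They are enharmonically equivalent.

Yes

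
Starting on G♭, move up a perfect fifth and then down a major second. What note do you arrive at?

A perfect fifth up from Gb is Db (letter D, 7 semitones up).
A major second down from Db is Cb (letter C, 2 semitones down).

Cb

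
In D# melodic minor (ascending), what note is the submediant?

B#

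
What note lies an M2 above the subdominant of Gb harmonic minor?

Db

The subdominant of Gb harmonic minor is Cb.
A major second (2 semitones) above Cb lands on the letter D, giving Db.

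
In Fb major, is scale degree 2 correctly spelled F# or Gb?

Each scale degree takes a distinct letter name. Degree 2 of a scale on F must use the letter G.
Gb and F# are enharmonically the same pitch, but only Gb uses the letter G, so it is the correct spelling here.

Gb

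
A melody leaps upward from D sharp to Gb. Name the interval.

The letter names run D→G, a span of 3 letter steps, so the interval is some kind of fourth.
D# to Gb is 3 semitones. A perfect fourth is 5, so 3 makes it doubly diminished.

doubly diminished fourth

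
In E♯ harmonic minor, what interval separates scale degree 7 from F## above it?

Scale degree 7 of E# harmonic minor is D##.
D## up to F##: letters D→F make it a third; 3 semitones makes it minor.

minor third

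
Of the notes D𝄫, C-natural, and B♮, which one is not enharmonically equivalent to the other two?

In 12-tone equal temperament, enharmonic equivalents share a pitch class. Dbb is pitch class 0; C is pitch class 0; B is pitch class 11.
Dbb and C share pitch class 0, while B is pitch class 11.

B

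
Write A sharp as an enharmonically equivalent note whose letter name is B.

Plain B sits 1 semitone above A#, so on the letter B the same pitch needs a flat: Bb.

Bb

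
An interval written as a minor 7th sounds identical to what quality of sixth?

A minor seventh spans 10 semitones.
A sixth spanning 10 semitones is augmented (the major sixth is 9).

augmented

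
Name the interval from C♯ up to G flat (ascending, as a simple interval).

doubly diminished fifth

Counting letters C–D–E–F–G gives a fifth.
C#→Gb = 5 semitones, 2 narrower than the perfect fifth (7), so doubly diminished.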